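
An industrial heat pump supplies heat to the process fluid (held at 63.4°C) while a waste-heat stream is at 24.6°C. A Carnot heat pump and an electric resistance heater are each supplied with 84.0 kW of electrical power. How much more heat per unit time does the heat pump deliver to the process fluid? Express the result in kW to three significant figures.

In absolute terms T_C = 297.75 K and T_H = 336.55 K, so ΔT = 38.80 K.
COP_Carnot = T_H/ΔT = 336.55/38.80 = 8.674.
The heat pump delivers Q̇_H = COP × Ẇ = 728.6 kW; the resistance heater delivers Ẇ = 84.00 kW.
Extra = (COP − 1)·Ẇ = 644.6 kW.

645 kW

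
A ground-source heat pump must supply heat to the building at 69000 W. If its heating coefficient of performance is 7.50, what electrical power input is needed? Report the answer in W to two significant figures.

Ẇ = Q̇_H/COP_HP = 69000/7.50 = 9200 W.

9200 W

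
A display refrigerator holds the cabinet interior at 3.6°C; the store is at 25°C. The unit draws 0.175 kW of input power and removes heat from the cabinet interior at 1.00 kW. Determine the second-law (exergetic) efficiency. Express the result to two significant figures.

COP_actual = Q̇_C/Ẇ = 1.000/0.1750 = 5.714.
In absolute terms T_C = 276.75 K and T_H = 298.15 K, so ΔT = 21.40 K.
COP_Carnot = T_C/ΔT = 276.75/21.40 = 12.93.
η_II = COP_actual/COP_Carnot = 5.714/12.93 = 0.4419.

0.44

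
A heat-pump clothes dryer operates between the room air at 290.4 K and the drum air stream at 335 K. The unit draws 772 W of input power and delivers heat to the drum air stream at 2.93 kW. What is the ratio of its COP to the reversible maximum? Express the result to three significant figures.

Converting, Q̇_H = 2.930 kW = 2930 W, so COP_actual = Q̇_H/Ẇ = 2930/772.0 = 3.795.
The reservoir spacing is ΔT = 335 − 290.4 = 44.60 K.
COP_Carnot = T_H/ΔT = 335.00/44.60 = 7.511.
η_II = COP_actual/COP_Carnot = 3.795/7.511 = 0.5053.

0.505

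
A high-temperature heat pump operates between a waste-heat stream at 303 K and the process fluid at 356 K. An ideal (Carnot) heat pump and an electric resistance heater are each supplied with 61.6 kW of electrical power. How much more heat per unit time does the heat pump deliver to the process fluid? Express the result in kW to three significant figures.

352 kW

The reservoir spacing is ΔT = 356 − 303 = 53.00 K.
COP_Carnot = T_H/ΔT = 356.00/53.00 = 6.717.
The heat pump delivers Q̇_H = COP × Ẇ = 413.8 kW; the resistance heater delivers Ẇ = 61.60 kW.
Extra = (COP − 1)·Ẇ = 352.2 kW.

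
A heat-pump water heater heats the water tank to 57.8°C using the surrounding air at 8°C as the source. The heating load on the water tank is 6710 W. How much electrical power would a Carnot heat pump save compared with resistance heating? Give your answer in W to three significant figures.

5700 W

In absolute terms T_C = 281.15 K and T_H = 330.95 K, so ΔT = 49.80 K.
COP_Carnot = T_H/ΔT = 330.95/49.80 = 6.646.
Resistance heating needs Ẇ_res = Q̇_H = 6710 W; the reversible heat pump needs only Ẇ_hp = Q̇_H/COP = 1010 W.
Saving = 6710 − 1010 = 5700 W.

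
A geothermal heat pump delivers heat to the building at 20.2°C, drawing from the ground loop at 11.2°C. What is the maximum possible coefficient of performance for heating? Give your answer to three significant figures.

In absolute terms T_C = 284.35 K and T_H = 293.35 K, so ΔT = 9.000 K.
For a reversible cycle, COP_Carnot = T_H/ΔT = 293.35/9.000 = 32.59.

32.6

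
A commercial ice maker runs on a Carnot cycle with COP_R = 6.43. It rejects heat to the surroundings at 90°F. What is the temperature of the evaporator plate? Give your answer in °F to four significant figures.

16.02 °F

For a Carnot refrigerator COP_R = T_C/(T_H − T_C), so T_C = COP·T_H/(1 + COP).
With T_H = 305.37 K, T_C = 6.43 × 305.37/7.430 = 264.27 K.
Converting, 264.27 K = 16.02°F.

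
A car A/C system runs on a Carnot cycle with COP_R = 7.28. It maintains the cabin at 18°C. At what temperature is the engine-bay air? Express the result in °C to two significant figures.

58 °C

COP_R = T_C/(T_H − T_C) gives T_H − T_C = T_C/COP.
With T_C = 291.15 K, T_H = 291.15 × (1 + 1/7.28) = 331.14 K.
Converting, 331.14 K = 57.99°C.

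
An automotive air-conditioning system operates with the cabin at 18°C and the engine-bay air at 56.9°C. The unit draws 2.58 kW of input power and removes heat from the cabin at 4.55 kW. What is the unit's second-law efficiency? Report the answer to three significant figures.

COP_actual = Q̇_C/Ẇ = 4.550/2.580 = 1.764.
In absolute terms T_C = 291.15 K and T_H = 330.05 K, so ΔT = 38.90 K.
COP_Carnot = T_C/ΔT = 291.15/38.90 = 7.485.
η_II = COP_actual/COP_Carnot = 1.764/7.485 = 0.2356.

0.236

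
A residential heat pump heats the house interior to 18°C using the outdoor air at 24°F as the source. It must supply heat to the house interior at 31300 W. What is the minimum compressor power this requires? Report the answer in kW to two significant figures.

2.4 kW

In absolute terms T_C = 268.71 K and T_H = 291.15 K, so ΔT = 22.44 K.
COP_Carnot = T_H/ΔT = 291.15/22.44 = 12.97.
Ẇ_min = Q̇/COP_Carnot = 31300/12.97 = 2413 W = 2.413 kW.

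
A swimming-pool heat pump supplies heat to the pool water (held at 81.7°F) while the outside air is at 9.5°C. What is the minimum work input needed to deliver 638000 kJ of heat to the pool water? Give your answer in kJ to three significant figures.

In absolute terms T_C = 282.65 K and T_H = 300.76 K, so ΔT = 18.11 K.
The reversible limit is COP_HP = T_H/ΔT = 16.61, so W_min = Q_H/COP = Q_H·ΔT/T_H.
W_min = 638000 × 18.11/300.76 = 38420 kJ.

38400 kJ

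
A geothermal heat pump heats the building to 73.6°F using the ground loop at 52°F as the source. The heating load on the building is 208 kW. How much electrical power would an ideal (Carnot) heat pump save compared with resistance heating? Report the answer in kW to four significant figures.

199.6 kW

In absolute terms T_C = 284.26 K and T_H = 296.26 K, so ΔT = 12.00 K.
COP_Carnot = T_H/ΔT = 296.26/12.00 = 24.69.
Resistance heating needs Ẇ_res = Q̇_H = 208.0 kW; the reversible heat pump needs only Ẇ_hp = Q̇_H/COP = 8.425 kW.
Saving = 208.0 − 8.425 = 199.6 kW.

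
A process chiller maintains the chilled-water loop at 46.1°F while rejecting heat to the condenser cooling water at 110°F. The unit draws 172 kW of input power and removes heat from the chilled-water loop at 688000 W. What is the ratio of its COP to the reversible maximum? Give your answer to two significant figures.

Converting, Q̇_C = 688000 W = 688.0 kW, so COP_actual = Q̇_C/Ẇ = 688.0/172.0 = 4.000.
In absolute terms T_C = 280.98 K and T_H = 316.48 K, so ΔT = 35.50 K.
COP_Carnot = T_C/ΔT = 280.98/35.50 = 7.915.
η_II = COP_actual/COP_Carnot = 4.000/7.915 = 0.5054.

0.51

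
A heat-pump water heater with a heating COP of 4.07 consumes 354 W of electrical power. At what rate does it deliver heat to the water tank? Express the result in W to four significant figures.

1441 W

Q̇_H = COP_HP × Ẇ = 4.07 × 354.0 = 1441 W.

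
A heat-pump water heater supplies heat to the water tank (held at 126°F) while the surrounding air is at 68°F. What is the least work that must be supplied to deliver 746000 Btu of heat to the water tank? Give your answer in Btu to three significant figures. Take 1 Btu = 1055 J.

In absolute terms T_C = 293.15 K and T_H = 325.37 K, so ΔT = 32.22 K.
The reversible limit is COP_HP = T_H/ΔT = 10.10, so W_min = Q_H/COP = Q_H·ΔT/T_H.
W_min = 746000 × 32.22/325.37 = 73880 Btu.

73900 Btu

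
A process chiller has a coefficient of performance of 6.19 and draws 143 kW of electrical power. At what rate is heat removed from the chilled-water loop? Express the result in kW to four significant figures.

Q̇_C = COP × Ẇ = 6.19 × 143.0 = 885.2 kW.

885.2 kW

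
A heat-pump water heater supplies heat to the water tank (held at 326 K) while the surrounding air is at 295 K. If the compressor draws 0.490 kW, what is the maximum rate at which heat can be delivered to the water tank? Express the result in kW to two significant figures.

5.2 kW

The reservoir spacing is ΔT = 326 − 295 = 31.00 K.
COP_Carnot = T_H/ΔT = 326.00/31.00 = 10.52.
Q̇_max = COP_Carnot × Ẇ = 10.52 × 0.4900 kW = 5.153 kW.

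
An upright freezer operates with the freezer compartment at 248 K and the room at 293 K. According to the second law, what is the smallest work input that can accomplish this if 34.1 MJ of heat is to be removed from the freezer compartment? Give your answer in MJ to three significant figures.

6.19 MJ

The reservoir spacing is ΔT = 293 − 248 = 45.00 K.
The reversible limit is COP_R = T_C/ΔT = 5.511, so W_min = Q_C/COP = Q_C·ΔT/T_C.
W_min = 34.10 × 45.00/248.00 = 6.188 MJ.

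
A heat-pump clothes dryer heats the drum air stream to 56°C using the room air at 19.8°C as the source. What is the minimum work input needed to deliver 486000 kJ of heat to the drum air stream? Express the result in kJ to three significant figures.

In absolute terms T_C = 292.95 K and T_H = 329.15 K, so ΔT = 36.20 K.
The reversible limit is COP_HP = T_H/ΔT = 9.093, so W_min = Q_H/COP = Q_H·ΔT/T_H.
W_min = 486000 × 36.20/329.15 = 53450 kJ.

53500 kJ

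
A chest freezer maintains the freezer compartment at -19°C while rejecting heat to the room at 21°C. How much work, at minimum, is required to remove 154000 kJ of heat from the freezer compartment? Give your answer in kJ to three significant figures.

In absolute terms T_C = 254.15 K and T_H = 294.15 K, so ΔT = 40.00 K.
The reversible limit is COP_R = T_C/ΔT = 6.354, so W_min = Q_C/COP = Q_C·ΔT/T_C.
W_min = 154000 × 40.00/254.15 = 24240 kJ.

24200 kJ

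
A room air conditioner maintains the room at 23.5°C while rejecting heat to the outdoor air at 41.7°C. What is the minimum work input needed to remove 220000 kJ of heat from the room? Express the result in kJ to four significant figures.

In absolute terms T_C = 296.65 K and T_H = 314.85 K, so ΔT = 18.20 K.
The reversible limit is COP_R = T_C/ΔT = 16.30, so W_min = Q_C/COP = Q_C·ΔT/T_C.
W_min = 220000 × 18.20/296.65 = 13500 kJ.

13500 kJ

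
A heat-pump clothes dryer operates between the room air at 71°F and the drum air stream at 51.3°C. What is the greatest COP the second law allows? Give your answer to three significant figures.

10.9

In absolute terms T_C = 294.82 K and T_H = 324.45 K, so ΔT = 29.63 K.
For a reversible cycle, COP_Carnot = T_H/ΔT = 324.45/29.63 = 10.95.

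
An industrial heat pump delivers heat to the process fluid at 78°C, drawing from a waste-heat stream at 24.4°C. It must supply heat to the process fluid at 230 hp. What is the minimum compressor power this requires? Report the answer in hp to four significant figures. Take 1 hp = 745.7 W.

In absolute terms T_C = 297.55 K and T_H = 351.15 K, so ΔT = 53.60 K.
COP_Carnot = T_H/ΔT = 351.15/53.60 = 6.551.
Ẇ_min = Q̇/COP_Carnot = 230.0/6.551 = 35.11 hp.

35.11 hp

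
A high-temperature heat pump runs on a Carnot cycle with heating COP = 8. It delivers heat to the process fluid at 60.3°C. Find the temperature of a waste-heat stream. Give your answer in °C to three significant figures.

COP_HP = T_H/(T_H − T_C) gives T_H − T_C = T_H/COP.
With T_H = 333.45 K, T_C = 333.45 × (1 − 1/8) = 291.77 K.
Converting, 291.77 K = 18.62°C.

18.6 °C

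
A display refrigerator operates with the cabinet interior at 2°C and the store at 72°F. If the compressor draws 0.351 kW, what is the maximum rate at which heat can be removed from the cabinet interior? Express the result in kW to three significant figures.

4.78 kW

In absolute terms T_C = 275.15 K and T_H = 295.37 K, so ΔT = 20.22 K.
COP_Carnot = T_C/ΔT = 275.15/20.22 = 13.61.
Q̇_max = COP_Carnot × Ẇ = 13.61 × 0.3510 kW = 4.776 kW.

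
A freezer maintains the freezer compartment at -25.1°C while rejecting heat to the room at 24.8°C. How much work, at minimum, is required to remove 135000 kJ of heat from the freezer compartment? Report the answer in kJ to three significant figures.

In absolute terms T_C = 248.05 K and T_H = 297.95 K, so ΔT = 49.90 K.
The reversible limit is COP_R = T_C/ΔT = 4.971, so W_min = Q_C/COP = Q_C·ΔT/T_C.
W_min = 135000 × 49.90/248.05 = 27160 kJ.

27200 kJ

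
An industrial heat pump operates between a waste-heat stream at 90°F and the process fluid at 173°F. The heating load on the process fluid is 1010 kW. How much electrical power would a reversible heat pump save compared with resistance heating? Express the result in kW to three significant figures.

In absolute terms T_C = 305.37 K and T_H = 351.48 K, so ΔT = 46.11 K.
COP_Carnot = T_H/ΔT = 351.48/46.11 = 7.623.
Resistance heating needs Ẇ_res = Q̇_H = 1010 kW; the reversible heat pump needs only Ẇ_hp = Q̇_H/COP = 132.5 kW.
Saving = 1010 − 132.5 = 877.5 kW.

877 kW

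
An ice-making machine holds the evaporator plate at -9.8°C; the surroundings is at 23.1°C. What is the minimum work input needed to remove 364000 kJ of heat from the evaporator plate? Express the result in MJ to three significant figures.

45.5 MJ

In absolute terms T_C = 263.35 K and T_H = 296.25 K, so ΔT = 32.90 K.
The reversible limit is COP_R = T_C/ΔT = 8.005, so W_min = Q_C/COP = Q_C·ΔT/T_C.
W_min = 364000 × 32.90/263.35 = 45470 kJ = 45.47 MJ.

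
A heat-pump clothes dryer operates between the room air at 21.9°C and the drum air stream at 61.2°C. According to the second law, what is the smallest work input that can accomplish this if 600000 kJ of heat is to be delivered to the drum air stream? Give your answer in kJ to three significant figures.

70500 kJ

In absolute terms T_C = 295.05 K and T_H = 334.35 K, so ΔT = 39.30 K.
The reversible limit is COP_HP = T_H/ΔT = 8.508, so W_min = Q_H/COP = Q_H·ΔT/T_H.
W_min = 600000 × 39.30/334.35 = 70520 kJ.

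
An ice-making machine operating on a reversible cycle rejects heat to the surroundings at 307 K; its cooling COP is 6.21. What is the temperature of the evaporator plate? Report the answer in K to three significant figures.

For a Carnot refrigerator COP_R = T_C/(T_H − T_C), so T_C = COP·T_H/(1 + COP).
With T_H = 307.00 K, T_C = 6.21 × 307.00/7.210 = 264.42 K.

264 K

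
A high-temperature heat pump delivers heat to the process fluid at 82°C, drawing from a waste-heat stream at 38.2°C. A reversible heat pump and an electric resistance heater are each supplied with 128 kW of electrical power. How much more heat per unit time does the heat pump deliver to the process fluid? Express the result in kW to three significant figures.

910 kW

In absolute terms T_C = 311.35 K and T_H = 355.15 K, so ΔT = 43.80 K.
COP_Carnot = T_H/ΔT = 355.15/43.80 = 8.108.
The heat pump delivers Q̇_H = COP × Ẇ = 1038 kW; the resistance heater delivers Ẇ = 128.0 kW.
Extra = (COP − 1)·Ẇ = 909.9 kW.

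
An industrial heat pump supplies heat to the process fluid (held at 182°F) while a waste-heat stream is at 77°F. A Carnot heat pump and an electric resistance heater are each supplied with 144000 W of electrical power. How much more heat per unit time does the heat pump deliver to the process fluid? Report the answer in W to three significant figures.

736000 W

In absolute terms T_C = 298.15 K and T_H = 356.48 K, so ΔT = 58.33 K.
COP_Carnot = T_H/ΔT = 356.48/58.33 = 6.111.
The heat pump delivers Q̇_H = COP × Ẇ = 880000 W; the resistance heater delivers Ẇ = 144000 W.
Extra = (COP − 1)·Ẇ = 736000 W.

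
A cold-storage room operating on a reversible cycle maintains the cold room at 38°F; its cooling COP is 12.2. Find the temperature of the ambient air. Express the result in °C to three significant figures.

26.0 °C

COP_R = T_C/(T_H − T_C) gives T_H − T_C = T_C/COP.
With T_C = 276.48 K, T_H = 276.48 × (1 + 1/12.2) = 299.15 K.
Converting, 299.15 K = 26.00°C.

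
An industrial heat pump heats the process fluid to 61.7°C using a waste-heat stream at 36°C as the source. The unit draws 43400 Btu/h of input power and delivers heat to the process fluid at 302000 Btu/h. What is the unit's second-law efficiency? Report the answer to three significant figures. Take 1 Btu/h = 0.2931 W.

COP_actual = Q̇_H/Ẇ = 302000/43400 = 6.959.
In absolute terms T_C = 309.15 K and T_H = 334.85 K, so ΔT = 25.70 K.
COP_Carnot = T_H/ΔT = 334.85/25.70 = 13.03.
η_II = COP_actual/COP_Carnot = 6.959/13.03 = 0.5341.

0.534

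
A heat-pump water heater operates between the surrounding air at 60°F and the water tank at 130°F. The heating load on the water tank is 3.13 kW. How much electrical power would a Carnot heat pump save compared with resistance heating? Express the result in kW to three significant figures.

In absolute terms T_C = 288.71 K and T_H = 327.59 K, so ΔT = 38.89 K.
COP_Carnot = T_H/ΔT = 327.59/38.89 = 8.424.
Resistance heating needs Ẇ_res = Q̇_H = 3.130 kW; the reversible heat pump needs only Ẇ_hp = Q̇_H/COP = 0.3716 kW.
Saving = 3.130 − 0.3716 = 2.758 kW.

2.76 kW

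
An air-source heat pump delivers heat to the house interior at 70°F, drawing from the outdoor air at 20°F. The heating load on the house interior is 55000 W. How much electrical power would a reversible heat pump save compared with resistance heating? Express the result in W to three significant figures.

49800 W

In absolute terms T_C = 266.48 K and T_H = 294.26 K, so ΔT = 27.78 K.
COP_Carnot = T_H/ΔT = 294.26/27.78 = 10.59.
Resistance heating needs Ẇ_res = Q̇_H = 55000 W; the reversible heat pump needs only Ẇ_hp = Q̇_H/COP = 5192 W.
Saving = 55000 − 5192 = 49810 W.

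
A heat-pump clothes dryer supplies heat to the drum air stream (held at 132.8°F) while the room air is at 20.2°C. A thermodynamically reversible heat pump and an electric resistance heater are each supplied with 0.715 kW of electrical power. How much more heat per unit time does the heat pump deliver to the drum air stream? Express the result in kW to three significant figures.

In absolute terms T_C = 293.35 K and T_H = 329.15 K, so ΔT = 35.80 K.
COP_Carnot = T_H/ΔT = 329.15/35.80 = 9.194.
The heat pump delivers Q̇_H = COP × Ẇ = 6.574 kW; the resistance heater delivers Ẇ = 0.7150 kW.
Extra = (COP − 1)·Ẇ = 5.859 kW.

5.86 kW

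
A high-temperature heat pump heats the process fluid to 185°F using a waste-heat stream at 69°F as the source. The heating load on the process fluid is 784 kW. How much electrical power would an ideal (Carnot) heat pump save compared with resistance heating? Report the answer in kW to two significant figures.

640 kW

In absolute terms T_C = 293.71 K and T_H = 358.15 K, so ΔT = 64.44 K.
COP_Carnot = T_H/ΔT = 358.15/64.44 = 5.558.
Resistance heating needs Ẇ_res = Q̇_H = 784.0 kW; the reversible heat pump needs only Ẇ_hp = Q̇_H/COP = 141.1 kW.
Saving = 784.0 − 141.1 = 642.9 kW.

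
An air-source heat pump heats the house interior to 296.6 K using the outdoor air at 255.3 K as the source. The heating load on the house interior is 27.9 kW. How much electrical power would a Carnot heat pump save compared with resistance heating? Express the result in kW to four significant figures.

24.02 kW

The reservoir spacing is ΔT = 296.6 − 255.3 = 41.30 K.
COP_Carnot = T_H/ΔT = 296.60/41.30 = 7.182.
Resistance heating needs Ẇ_res = Q̇_H = 27.90 kW; the reversible heat pump needs only Ẇ_hp = Q̇_H/COP = 3.885 kW.
Saving = 27.90 − 3.885 = 24.02 kW.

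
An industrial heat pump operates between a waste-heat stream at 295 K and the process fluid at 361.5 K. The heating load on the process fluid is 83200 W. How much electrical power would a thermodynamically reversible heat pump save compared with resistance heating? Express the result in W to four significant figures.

67890 W

The reservoir spacing is ΔT = 361.5 − 295 = 66.50 K.
COP_Carnot = T_H/ΔT = 361.50/66.50 = 5.436.
Resistance heating needs Ẇ_res = Q̇_H = 83200 W; the reversible heat pump needs only Ẇ_hp = Q̇_H/COP = 15310 W.
Saving = 83200 − 15310 = 67890 W.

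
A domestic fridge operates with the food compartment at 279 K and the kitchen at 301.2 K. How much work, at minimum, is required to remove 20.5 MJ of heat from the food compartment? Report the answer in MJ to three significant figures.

1.63 MJ

The reservoir spacing is ΔT = 301.2 − 279 = 22.20 K.
The reversible limit is COP_R = T_C/ΔT = 12.57, so W_min = Q_C/COP = Q_C·ΔT/T_C.
W_min = 20.50 × 22.20/279.00 = 1.631 MJ.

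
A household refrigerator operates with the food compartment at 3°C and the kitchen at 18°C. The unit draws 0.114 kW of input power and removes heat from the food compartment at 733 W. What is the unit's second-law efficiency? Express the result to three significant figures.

Converting, Q̇_C = 733.0 W = 0.7330 kW, so COP_actual = Q̇_C/Ẇ = 0.7330/0.1140 = 6.430.
In absolute terms T_C = 276.15 K and T_H = 291.15 K, so ΔT = 15.00 K.
COP_Carnot = T_C/ΔT = 276.15/15.00 = 18.41.
η_II = COP_actual/COP_Carnot = 6.430/18.41 = 0.3493.

0.349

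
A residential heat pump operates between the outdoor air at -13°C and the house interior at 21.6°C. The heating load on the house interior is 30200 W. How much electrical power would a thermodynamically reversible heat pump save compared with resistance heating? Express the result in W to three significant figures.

26700 W

In absolute terms T_C = 260.15 K and T_H = 294.75 K, so ΔT = 34.60 K.
COP_Carnot = T_H/ΔT = 294.75/34.60 = 8.519.
Resistance heating needs Ẇ_res = Q̇_H = 30200 W; the reversible heat pump needs only Ẇ_hp = Q̇_H/COP = 3545 W.
Saving = 30200 − 3545 = 26650 W.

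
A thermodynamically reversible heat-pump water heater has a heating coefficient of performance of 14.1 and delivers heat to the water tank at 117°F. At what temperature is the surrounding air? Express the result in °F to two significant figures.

76 °F

COP_HP = T_H/(T_H − T_C) gives T_H − T_C = T_H/COP.
With T_H = 320.37 K, T_C = 320.37 × (1 − 1/14.1) = 297.65 K.
Converting, 297.65 K = 76.10°F.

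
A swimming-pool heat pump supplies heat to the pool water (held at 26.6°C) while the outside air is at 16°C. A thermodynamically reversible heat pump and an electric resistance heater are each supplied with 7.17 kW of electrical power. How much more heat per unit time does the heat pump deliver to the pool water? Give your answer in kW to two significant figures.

200 kW

In absolute terms T_C = 289.15 K and T_H = 299.75 K, so ΔT = 10.60 K.
COP_Carnot = T_H/ΔT = 299.75/10.60 = 28.28.
The heat pump delivers Q̇_H = COP × Ẇ = 202.8 kW; the resistance heater delivers Ẇ = 7.170 kW.
Extra = (COP − 1)·Ẇ = 195.6 kW.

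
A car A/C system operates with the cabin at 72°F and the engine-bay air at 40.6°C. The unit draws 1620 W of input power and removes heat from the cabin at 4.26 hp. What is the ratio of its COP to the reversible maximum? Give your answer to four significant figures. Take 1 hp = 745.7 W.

Converting, Q̇_C = 4.260 hp = 3177 W, so COP_actual = Q̇_C/Ẇ = 3177/1620 = 1.961.
In absolute terms T_C = 295.37 K and T_H = 313.75 K, so ΔT = 18.38 K.
COP_Carnot = T_C/ΔT = 295.37/18.38 = 16.07.
η_II = COP_actual/COP_Carnot = 1.961/16.07 = 0.1220.

0.1220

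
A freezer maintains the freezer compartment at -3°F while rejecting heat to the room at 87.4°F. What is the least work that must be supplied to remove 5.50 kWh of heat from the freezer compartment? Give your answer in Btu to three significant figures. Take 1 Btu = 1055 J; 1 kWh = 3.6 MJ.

3720 Btu

In absolute terms T_C = 253.71 K and T_H = 303.93 K, so ΔT = 50.22 K.
The reversible limit is COP_R = T_C/ΔT = 5.052, so W_min = Q_C/COP = Q_C·ΔT/T_C.
W_min = 5.500 × 50.22/253.71 = 1.089 kWh = 3715 Btu.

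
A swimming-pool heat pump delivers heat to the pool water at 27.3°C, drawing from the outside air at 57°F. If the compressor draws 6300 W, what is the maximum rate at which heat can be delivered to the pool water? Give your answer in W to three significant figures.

In absolute terms T_C = 287.04 K and T_H = 300.45 K, so ΔT = 13.41 K.
COP_Carnot = T_H/ΔT = 300.45/13.41 = 22.40.
Q̇_max = COP_Carnot × Ẇ = 22.40 × 6300 W = 141100 W.

141000 W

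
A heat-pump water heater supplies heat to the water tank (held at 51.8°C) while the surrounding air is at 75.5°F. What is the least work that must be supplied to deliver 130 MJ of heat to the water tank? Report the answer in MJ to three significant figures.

11.1 MJ

In absolute terms T_C = 297.32 K and T_H = 324.95 K, so ΔT = 27.63 K.
The reversible limit is COP_HP = T_H/ΔT = 11.76, so W_min = Q_H/COP = Q_H·ΔT/T_H.
W_min = 130.0 × 27.63/324.95 = 11.06 MJ.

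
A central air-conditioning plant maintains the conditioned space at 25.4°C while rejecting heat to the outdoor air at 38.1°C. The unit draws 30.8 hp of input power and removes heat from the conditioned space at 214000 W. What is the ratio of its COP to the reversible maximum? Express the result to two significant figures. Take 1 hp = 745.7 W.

0.40

Converting, Q̇_C = 214000 W = 287.0 hp, so COP_actual = Q̇_C/Ẇ = 287.0/30.80 = 9.317.
In absolute terms T_C = 298.55 K and T_H = 311.25 K, so ΔT = 12.70 K.
COP_Carnot = T_C/ΔT = 298.55/12.70 = 23.51.
η_II = COP_actual/COP_Carnot = 9.317/23.51 = 0.3964.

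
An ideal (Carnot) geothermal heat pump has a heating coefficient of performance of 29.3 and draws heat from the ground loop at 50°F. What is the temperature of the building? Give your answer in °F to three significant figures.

68.0 °F

COP_HP = T_H/(T_H − T_C) rearranges to T_H = COP·T_C/(COP − 1).
With T_C = 283.15 K, T_H = 29.3 × 283.15/28.30 = 293.16 K.
Converting, 293.16 K = 68.01°F.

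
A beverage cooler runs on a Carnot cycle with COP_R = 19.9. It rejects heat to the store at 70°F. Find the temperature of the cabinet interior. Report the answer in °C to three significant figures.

7.03 °C

For a Carnot refrigerator COP_R = T_C/(T_H − T_C), so T_C = COP·T_H/(1 + COP).
With T_H = 294.26 K, T_C = 19.9 × 294.26/20.90 = 280.18 K.
Converting, 280.18 K = 7.03°C.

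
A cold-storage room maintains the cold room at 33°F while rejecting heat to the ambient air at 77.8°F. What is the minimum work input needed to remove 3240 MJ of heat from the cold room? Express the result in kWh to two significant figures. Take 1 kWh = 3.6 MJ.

82 kWh

In absolute terms T_C = 273.71 K and T_H = 298.59 K, so ΔT = 24.89 K.
The reversible limit is COP_R = T_C/ΔT = 11.00, so W_min = Q_C/COP = Q_C·ΔT/T_C.
W_min = 3240 × 24.89/273.71 = 294.6 MJ = 81.84 kWh.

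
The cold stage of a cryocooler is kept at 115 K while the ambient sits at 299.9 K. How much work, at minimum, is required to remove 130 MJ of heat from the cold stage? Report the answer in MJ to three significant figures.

209 MJ

The reservoir spacing is ΔT = 299.9 − 115 = 184.9 K.
The reversible limit is COP_R = T_C/ΔT = 0.6220, so W_min = Q_C/COP = Q_C·ΔT/T_C.
W_min = 130.0 × 184.9/115.00 = 209.0 MJ.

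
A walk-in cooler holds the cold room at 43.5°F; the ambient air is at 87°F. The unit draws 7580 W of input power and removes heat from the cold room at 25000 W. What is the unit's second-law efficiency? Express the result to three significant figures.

COP_actual = Q̇_C/Ẇ = 25000/7580 = 3.298.
In absolute terms T_C = 279.54 K and T_H = 303.71 K, so ΔT = 24.17 K.
COP_Carnot = T_C/ΔT = 279.54/24.17 = 11.57.
η_II = COP_actual/COP_Carnot = 3.298/11.57 = 0.2851.

0.285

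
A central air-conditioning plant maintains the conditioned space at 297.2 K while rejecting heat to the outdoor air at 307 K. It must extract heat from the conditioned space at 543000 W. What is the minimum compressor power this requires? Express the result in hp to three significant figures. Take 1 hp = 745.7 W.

The reservoir spacing is ΔT = 307 − 297.2 = 9.800 K.
COP_Carnot = T_C/ΔT = 297.20/9.800 = 30.33.
Ẇ_min = Q̇/COP_Carnot = 543000/30.33 = 17910 W = 24.01 hp.

24.0 hp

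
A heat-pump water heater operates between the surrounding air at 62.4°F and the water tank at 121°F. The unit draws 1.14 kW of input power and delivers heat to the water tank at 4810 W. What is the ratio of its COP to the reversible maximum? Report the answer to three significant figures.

Converting, Q̇_H = 4810 W = 4.810 kW, so COP_actual = Q̇_H/Ẇ = 4.810/1.140 = 4.219.
In absolute terms T_C = 290.04 K and T_H = 322.59 K, so ΔT = 32.56 K.
COP_Carnot = T_H/ΔT = 322.59/32.56 = 9.909.
η_II = COP_actual/COP_Carnot = 4.219/9.909 = 0.4258.

0.426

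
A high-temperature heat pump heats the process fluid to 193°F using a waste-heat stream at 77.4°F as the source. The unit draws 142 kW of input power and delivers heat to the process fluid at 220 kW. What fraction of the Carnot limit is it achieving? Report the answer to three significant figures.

COP_actual = Q̇_H/Ẇ = 220.0/142.0 = 1.549.
In absolute terms T_C = 298.37 K and T_H = 362.59 K, so ΔT = 64.22 K.
COP_Carnot = T_H/ΔT = 362.59/64.22 = 5.646.
η_II = COP_actual/COP_Carnot = 1.549/5.646 = 0.2744.

0.274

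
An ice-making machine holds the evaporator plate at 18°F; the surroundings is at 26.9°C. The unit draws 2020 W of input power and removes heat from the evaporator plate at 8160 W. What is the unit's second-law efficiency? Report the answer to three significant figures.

COP_actual = Q̇_C/Ẇ = 8160/2020 = 4.040.
In absolute terms T_C = 265.37 K and T_H = 300.05 K, so ΔT = 34.68 K.
COP_Carnot = T_C/ΔT = 265.37/34.68 = 7.653.
η_II = COP_actual/COP_Carnot = 4.040/7.653 = 0.5279.

0.528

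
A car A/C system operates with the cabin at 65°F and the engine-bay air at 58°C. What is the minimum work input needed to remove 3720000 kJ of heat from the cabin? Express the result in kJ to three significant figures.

In absolute terms T_C = 291.48 K and T_H = 331.15 K, so ΔT = 39.67 K.
The reversible limit is COP_R = T_C/ΔT = 7.348, so W_min = Q_C/COP = Q_C·ΔT/T_C.
W_min = 3720000 × 39.67/291.48 = 506200 kJ.

506000 kJ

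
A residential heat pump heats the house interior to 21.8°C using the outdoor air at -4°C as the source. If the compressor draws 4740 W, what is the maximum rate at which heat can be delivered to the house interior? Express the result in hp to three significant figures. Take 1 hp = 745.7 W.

72.7 hp

In absolute terms T_C = 269.15 K and T_H = 294.95 K, so ΔT = 25.80 K.
COP_Carnot = T_H/ΔT = 294.95/25.80 = 11.43.
Q̇_max = COP_Carnot × Ẇ = 11.43 × 4740 W = 54190 W = 72.67 hp.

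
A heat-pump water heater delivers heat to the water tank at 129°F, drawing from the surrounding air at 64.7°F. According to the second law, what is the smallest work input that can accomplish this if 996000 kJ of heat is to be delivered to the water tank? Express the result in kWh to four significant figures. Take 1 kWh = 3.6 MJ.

In absolute terms T_C = 291.32 K and T_H = 327.04 K, so ΔT = 35.72 K.
The reversible limit is COP_HP = T_H/ΔT = 9.155, so W_min = Q_H/COP = Q_H·ΔT/T_H.
W_min = 996000 × 35.72/327.04 = 108800 kJ = 30.22 kWh.

30.22 kWh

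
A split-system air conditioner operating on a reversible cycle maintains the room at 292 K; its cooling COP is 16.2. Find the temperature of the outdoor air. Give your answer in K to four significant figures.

COP_R = T_C/(T_H − T_C) gives T_H − T_C = T_C/COP.
With T_C = 292.00 K, T_H = 292.00 × (1 + 1/16.2) = 310.02 K.

310.0 K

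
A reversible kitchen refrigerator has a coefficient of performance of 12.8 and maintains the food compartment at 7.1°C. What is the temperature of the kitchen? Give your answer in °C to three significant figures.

29.0 °C

COP_R = T_C/(T_H − T_C) gives T_H − T_C = T_C/COP.
With T_C = 280.25 K, T_H = 280.25 × (1 + 1/12.8) = 302.14 K.
Converting, 302.14 K = 28.99°C.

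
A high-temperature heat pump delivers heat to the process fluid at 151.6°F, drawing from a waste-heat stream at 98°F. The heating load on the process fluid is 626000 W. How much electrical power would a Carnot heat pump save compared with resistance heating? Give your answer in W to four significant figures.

In absolute terms T_C = 309.82 K and T_H = 339.59 K, so ΔT = 29.78 K.
COP_Carnot = T_H/ΔT = 339.59/29.78 = 11.40.
Resistance heating needs Ẇ_res = Q̇_H = 626000 W; the reversible heat pump needs only Ẇ_hp = Q̇_H/COP = 54890 W.
Saving = 626000 − 54890 = 571100 W.

571100 W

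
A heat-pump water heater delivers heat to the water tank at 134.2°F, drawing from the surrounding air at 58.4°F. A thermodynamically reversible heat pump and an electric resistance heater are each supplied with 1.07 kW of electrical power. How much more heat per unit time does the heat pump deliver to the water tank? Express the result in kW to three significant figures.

In absolute terms T_C = 287.82 K and T_H = 329.93 K, so ΔT = 42.11 K.
COP_Carnot = T_H/ΔT = 329.93/42.11 = 7.835.
The heat pump delivers Q̇_H = COP × Ẇ = 8.383 kW; the resistance heater delivers Ẇ = 1.070 kW.
Extra = (COP − 1)·Ẇ = 7.313 kW.

7.31 kW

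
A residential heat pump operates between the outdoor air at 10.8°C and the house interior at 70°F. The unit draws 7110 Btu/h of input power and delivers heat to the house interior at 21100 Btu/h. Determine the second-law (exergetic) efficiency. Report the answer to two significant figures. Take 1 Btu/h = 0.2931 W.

0.10

COP_actual = Q̇_H/Ẇ = 21100/7110 = 2.968.
In absolute terms T_C = 283.95 K and T_H = 294.26 K, so ΔT = 10.31 K.
COP_Carnot = T_H/ΔT = 294.26/10.31 = 28.54.
η_II = COP_actual/COP_Carnot = 2.968/28.54 = 0.1040.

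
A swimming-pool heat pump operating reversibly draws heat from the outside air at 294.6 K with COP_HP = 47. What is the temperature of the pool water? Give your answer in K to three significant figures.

301 K

COP_HP = T_H/(T_H − T_C) rearranges to T_H = COP·T_C/(COP − 1).
With T_C = 294.60 K, T_H = 47 × 294.60/46.00 = 301.00 K.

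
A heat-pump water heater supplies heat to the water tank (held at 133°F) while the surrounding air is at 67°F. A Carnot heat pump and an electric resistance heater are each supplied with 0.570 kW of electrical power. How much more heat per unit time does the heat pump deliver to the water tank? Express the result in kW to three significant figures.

In absolute terms T_C = 292.59 K and T_H = 329.26 K, so ΔT = 36.67 K.
COP_Carnot = T_H/ΔT = 329.26/36.67 = 8.980.
The heat pump delivers Q̇_H = COP × Ẇ = 5.119 kW; the resistance heater delivers Ẇ = 0.5700 kW.
Extra = (COP − 1)·Ẇ = 4.549 kW.

4.55 kW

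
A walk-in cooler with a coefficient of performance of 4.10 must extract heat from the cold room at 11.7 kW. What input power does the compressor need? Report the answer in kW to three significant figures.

Ẇ = Q̇_C/COP = 11.70/4.10 = 2.854 kW.

2.85 kW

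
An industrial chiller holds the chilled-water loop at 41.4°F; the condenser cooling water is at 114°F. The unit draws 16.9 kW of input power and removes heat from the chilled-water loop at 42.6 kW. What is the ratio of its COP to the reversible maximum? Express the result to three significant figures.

COP_actual = Q̇_C/Ẇ = 42.60/16.90 = 2.521.
In absolute terms T_C = 278.37 K and T_H = 318.71 K, so ΔT = 40.33 K.
COP_Carnot = T_C/ΔT = 278.37/40.33 = 6.902.
η_II = COP_actual/COP_Carnot = 2.521/6.902 = 0.3652.

0.365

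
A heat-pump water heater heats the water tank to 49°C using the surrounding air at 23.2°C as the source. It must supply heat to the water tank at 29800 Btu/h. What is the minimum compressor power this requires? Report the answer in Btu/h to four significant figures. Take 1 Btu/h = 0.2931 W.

2387 Btu/h

In absolute terms T_C = 296.35 K and T_H = 322.15 K, so ΔT = 25.80 K.
COP_Carnot = T_H/ΔT = 322.15/25.80 = 12.49.
Ẇ_min = Q̇/COP_Carnot = 29800/12.49 = 2387 Btu/h.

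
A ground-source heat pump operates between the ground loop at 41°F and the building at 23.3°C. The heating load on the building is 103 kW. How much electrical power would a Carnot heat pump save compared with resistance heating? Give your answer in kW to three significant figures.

In absolute terms T_C = 278.15 K and T_H = 296.45 K, so ΔT = 18.30 K.
COP_Carnot = T_H/ΔT = 296.45/18.30 = 16.20.
Resistance heating needs Ẇ_res = Q̇_H = 103.0 kW; the reversible heat pump needs only Ẇ_hp = Q̇_H/COP = 6.358 kW.
Saving = 103.0 − 6.358 = 96.64 kW.

96.6 kW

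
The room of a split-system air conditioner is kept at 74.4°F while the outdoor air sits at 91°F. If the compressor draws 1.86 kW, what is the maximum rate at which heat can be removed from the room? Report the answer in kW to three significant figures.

59.8 kW

In absolute terms T_C = 296.71 K and T_H = 305.93 K, so ΔT = 9.222 K.
COP_Carnot = T_C/ΔT = 296.71/9.222 = 32.17.
Q̇_max = COP_Carnot × Ẇ = 32.17 × 1.860 kW = 59.84 kW.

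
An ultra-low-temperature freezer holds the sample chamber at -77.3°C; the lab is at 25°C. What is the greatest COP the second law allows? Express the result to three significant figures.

1.91

In absolute terms T_C = 195.85 K and T_H = 298.15 K, so ΔT = 102.3 K.
For a reversible cycle, COP_Carnot = T_C/ΔT = 195.85/102.3 = 1.914.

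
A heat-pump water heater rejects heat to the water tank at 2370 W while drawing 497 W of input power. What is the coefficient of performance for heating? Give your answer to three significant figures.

The first law gives Q̇_H = Q̇_C + Ẇ, so the three rates are Q̇_C = 1873, Q̇_H = 2370, Ẇ = 497.0 W.
COP_HP = Q̇_H/Ẇ = 2370/497.0 = 4.769.

4.77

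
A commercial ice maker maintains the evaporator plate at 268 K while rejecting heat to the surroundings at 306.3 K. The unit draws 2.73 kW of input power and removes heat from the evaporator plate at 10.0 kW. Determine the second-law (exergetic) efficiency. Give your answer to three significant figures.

COP_actual = Q̇_C/Ẇ = 10.00/2.730 = 3.663.
The reservoir spacing is ΔT = 306.3 − 268 = 38.30 K.
COP_Carnot = T_C/ΔT = 268.00/38.30 = 6.997.
η_II = COP_actual/COP_Carnot = 3.663/6.997 = 0.5235.

0.523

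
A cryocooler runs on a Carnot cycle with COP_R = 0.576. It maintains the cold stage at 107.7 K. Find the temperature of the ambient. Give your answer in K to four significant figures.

294.7 K

COP_R = T_C/(T_H − T_C) gives T_H − T_C = T_C/COP.
With T_C = 107.70 K, T_H = 107.70 × (1 + 1/0.576) = 294.68 K.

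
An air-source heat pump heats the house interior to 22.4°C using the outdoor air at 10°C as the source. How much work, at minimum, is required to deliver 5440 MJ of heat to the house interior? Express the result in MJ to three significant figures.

In absolute terms T_C = 283.15 K and T_H = 295.55 K, so ΔT = 12.40 K.
The reversible limit is COP_HP = T_H/ΔT = 23.83, so W_min = Q_H/COP = Q_H·ΔT/T_H.
W_min = 5440 × 12.40/295.55 = 228.2 MJ.

228 MJ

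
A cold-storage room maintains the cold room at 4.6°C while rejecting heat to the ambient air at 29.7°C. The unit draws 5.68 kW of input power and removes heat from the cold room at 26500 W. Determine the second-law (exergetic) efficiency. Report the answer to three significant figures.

0.422

Converting, Q̇_C = 26500 W = 26.50 kW, so COP_actual = Q̇_C/Ẇ = 26.50/5.680 = 4.665.
In absolute terms T_C = 277.75 K and T_H = 302.85 K, so ΔT = 25.10 K.
COP_Carnot = T_C/ΔT = 277.75/25.10 = 11.07.
η_II = COP_actual/COP_Carnot = 4.665/11.07 = 0.4216.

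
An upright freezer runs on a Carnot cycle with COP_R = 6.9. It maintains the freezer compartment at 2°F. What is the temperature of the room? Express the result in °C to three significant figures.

COP_R = T_C/(T_H − T_C) gives T_H − T_C = T_C/COP.
With T_C = 256.48 K, T_H = 256.48 × (1 + 1/6.9) = 293.65 K.
Converting, 293.65 K = 20.50°C.

20.5 °C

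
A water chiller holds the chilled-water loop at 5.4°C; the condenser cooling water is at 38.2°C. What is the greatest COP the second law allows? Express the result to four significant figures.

8.492

In absolute terms T_C = 278.55 K and T_H = 311.35 K, so ΔT = 32.80 K.
For a reversible cycle, COP_Carnot = T_C/ΔT = 278.55/32.80 = 8.492.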